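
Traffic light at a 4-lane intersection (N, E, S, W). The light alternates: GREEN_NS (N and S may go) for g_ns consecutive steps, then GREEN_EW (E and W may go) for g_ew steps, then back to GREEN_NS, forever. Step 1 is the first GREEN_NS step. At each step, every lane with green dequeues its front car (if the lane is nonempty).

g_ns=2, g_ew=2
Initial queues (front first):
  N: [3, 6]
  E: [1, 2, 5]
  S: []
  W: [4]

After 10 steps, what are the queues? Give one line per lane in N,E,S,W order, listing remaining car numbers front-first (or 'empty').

Step 1 [NS]: N:car3-GO,E:wait,S:empty,W:wait | queues: N=1 E=3 S=0 W=1
Step 2 [NS]: N:car6-GO,E:wait,S:empty,W:wait | queues: N=0 E=3 S=0 W=1
Step 3 [EW]: N:wait,E:car1-GO,S:wait,W:car4-GO | queues: N=0 E=2 S=0 W=0
Step 4 [EW]: N:wait,E:car2-GO,S:wait,W:empty | queues: N=0 E=1 S=0 W=0
Step 5 [NS]: N:empty,E:wait,S:empty,W:wait | queues: N=0 E=1 S=0 W=0
Step 6 [NS]: N:empty,E:wait,S:empty,W:wait | queues: N=0 E=1 S=0 W=0
Step 7 [EW]: N:wait,E:car5-GO,S:wait,W:empty | queues: N=0 E=0 S=0 W=0

N: empty
E: empty
S: empty
W: empty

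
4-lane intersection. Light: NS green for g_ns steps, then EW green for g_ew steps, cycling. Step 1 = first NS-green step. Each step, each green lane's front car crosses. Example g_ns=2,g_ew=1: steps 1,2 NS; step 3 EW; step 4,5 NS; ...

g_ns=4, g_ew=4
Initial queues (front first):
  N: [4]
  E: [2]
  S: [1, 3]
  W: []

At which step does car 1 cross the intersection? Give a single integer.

Step 1 [NS]: N:car4-GO,E:wait,S:car1-GO,W:wait | queues: N=0 E=1 S=1 W=0
Step 2 [NS]: N:empty,E:wait,S:car3-GO,W:wait | queues: N=0 E=1 S=0 W=0
Step 3 [NS]: N:empty,E:wait,S:empty,W:wait | queues: N=0 E=1 S=0 W=0
Step 4 [NS]: N:empty,E:wait,S:empty,W:wait | queues: N=0 E=1 S=0 W=0
Step 5 [EW]: N:wait,E:car2-GO,S:wait,W:empty | queues: N=0 E=0 S=0 W=0
Car 1 crosses at step 1

1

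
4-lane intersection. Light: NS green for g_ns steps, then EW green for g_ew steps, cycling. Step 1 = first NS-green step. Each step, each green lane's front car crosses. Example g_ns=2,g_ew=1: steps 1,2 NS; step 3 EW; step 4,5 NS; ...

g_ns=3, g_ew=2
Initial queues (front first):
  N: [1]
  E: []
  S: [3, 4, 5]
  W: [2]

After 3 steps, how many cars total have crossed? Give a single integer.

Step 1 [NS]: N:car1-GO,E:wait,S:car3-GO,W:wait | queues: N=0 E=0 S=2 W=1
Step 2 [NS]: N:empty,E:wait,S:car4-GO,W:wait | queues: N=0 E=0 S=1 W=1
Step 3 [NS]: N:empty,E:wait,S:car5-GO,W:wait | queues: N=0 E=0 S=0 W=1
Cars crossed by step 3: 4

Answer: 4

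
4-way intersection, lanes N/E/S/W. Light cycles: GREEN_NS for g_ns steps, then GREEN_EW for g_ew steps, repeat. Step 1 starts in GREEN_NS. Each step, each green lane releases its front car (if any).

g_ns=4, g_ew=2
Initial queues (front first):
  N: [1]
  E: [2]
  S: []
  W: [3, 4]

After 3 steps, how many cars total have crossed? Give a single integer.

Answer: 1

Derivation:
Step 1 [NS]: N:car1-GO,E:wait,S:empty,W:wait | queues: N=0 E=1 S=0 W=2
Step 2 [NS]: N:empty,E:wait,S:empty,W:wait | queues: N=0 E=1 S=0 W=2
Step 3 [NS]: N:empty,E:wait,S:empty,W:wait | queues: N=0 E=1 S=0 W=2
Cars crossed by step 3: 1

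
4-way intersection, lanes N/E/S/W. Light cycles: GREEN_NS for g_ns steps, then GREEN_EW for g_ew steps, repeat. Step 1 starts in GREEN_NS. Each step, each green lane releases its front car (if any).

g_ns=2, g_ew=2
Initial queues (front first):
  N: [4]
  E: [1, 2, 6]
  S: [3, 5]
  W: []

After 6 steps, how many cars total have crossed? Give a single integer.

Step 1 [NS]: N:car4-GO,E:wait,S:car3-GO,W:wait | queues: N=0 E=3 S=1 W=0
Step 2 [NS]: N:empty,E:wait,S:car5-GO,W:wait | queues: N=0 E=3 S=0 W=0
Step 3 [EW]: N:wait,E:car1-GO,S:wait,W:empty | queues: N=0 E=2 S=0 W=0
Step 4 [EW]: N:wait,E:car2-GO,S:wait,W:empty | queues: N=0 E=1 S=0 W=0
Step 5 [NS]: N:empty,E:wait,S:empty,W:wait | queues: N=0 E=1 S=0 W=0
Step 6 [NS]: N:empty,E:wait,S:empty,W:wait | queues: N=0 E=1 S=0 W=0
Cars crossed by step 6: 5

Answer: 5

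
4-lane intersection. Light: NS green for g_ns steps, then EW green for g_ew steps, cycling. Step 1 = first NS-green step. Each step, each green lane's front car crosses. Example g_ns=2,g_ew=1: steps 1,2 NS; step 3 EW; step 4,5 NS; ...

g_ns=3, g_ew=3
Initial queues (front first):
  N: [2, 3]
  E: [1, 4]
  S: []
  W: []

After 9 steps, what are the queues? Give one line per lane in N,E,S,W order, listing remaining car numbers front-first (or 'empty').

Step 1 [NS]: N:car2-GO,E:wait,S:empty,W:wait | queues: N=1 E=2 S=0 W=0
Step 2 [NS]: N:car3-GO,E:wait,S:empty,W:wait | queues: N=0 E=2 S=0 W=0
Step 3 [NS]: N:empty,E:wait,S:empty,W:wait | queues: N=0 E=2 S=0 W=0
Step 4 [EW]: N:wait,E:car1-GO,S:wait,W:empty | queues: N=0 E=1 S=0 W=0
Step 5 [EW]: N:wait,E:car4-GO,S:wait,W:empty | queues: N=0 E=0 S=0 W=0

N: empty
E: empty
S: empty
W: empty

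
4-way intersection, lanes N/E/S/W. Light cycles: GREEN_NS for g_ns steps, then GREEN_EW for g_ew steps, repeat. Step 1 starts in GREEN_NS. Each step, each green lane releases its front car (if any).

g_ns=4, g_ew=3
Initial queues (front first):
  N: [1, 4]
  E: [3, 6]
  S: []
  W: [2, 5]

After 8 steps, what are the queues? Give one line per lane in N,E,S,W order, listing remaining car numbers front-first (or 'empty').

Step 1 [NS]: N:car1-GO,E:wait,S:empty,W:wait | queues: N=1 E=2 S=0 W=2
Step 2 [NS]: N:car4-GO,E:wait,S:empty,W:wait | queues: N=0 E=2 S=0 W=2
Step 3 [NS]: N:empty,E:wait,S:empty,W:wait | queues: N=0 E=2 S=0 W=2
Step 4 [NS]: N:empty,E:wait,S:empty,W:wait | queues: N=0 E=2 S=0 W=2
Step 5 [EW]: N:wait,E:car3-GO,S:wait,W:car2-GO | queues: N=0 E=1 S=0 W=1
Step 6 [EW]: N:wait,E:car6-GO,S:wait,W:car5-GO | queues: N=0 E=0 S=0 W=0

N: empty
E: empty
S: empty
W: empty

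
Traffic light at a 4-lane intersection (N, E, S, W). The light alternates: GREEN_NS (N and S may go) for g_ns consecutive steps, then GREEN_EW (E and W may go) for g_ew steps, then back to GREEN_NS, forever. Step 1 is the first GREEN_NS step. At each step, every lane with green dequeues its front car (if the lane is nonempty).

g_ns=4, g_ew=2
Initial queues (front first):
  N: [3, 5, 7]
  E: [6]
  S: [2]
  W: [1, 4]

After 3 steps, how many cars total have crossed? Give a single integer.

Answer: 4

Derivation:
Step 1 [NS]: N:car3-GO,E:wait,S:car2-GO,W:wait | queues: N=2 E=1 S=0 W=2
Step 2 [NS]: N:car5-GO,E:wait,S:empty,W:wait | queues: N=1 E=1 S=0 W=2
Step 3 [NS]: N:car7-GO,E:wait,S:empty,W:wait | queues: N=0 E=1 S=0 W=2
Cars crossed by step 3: 4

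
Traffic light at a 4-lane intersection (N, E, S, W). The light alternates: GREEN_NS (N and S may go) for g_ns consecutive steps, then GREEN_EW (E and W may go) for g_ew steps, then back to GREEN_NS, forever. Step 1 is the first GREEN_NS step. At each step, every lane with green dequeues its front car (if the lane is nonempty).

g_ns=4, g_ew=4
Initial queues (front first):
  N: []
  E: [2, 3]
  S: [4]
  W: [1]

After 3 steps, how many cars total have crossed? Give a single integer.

Answer: 1

Derivation:
Step 1 [NS]: N:empty,E:wait,S:car4-GO,W:wait | queues: N=0 E=2 S=0 W=1
Step 2 [NS]: N:empty,E:wait,S:empty,W:wait | queues: N=0 E=2 S=0 W=1
Step 3 [NS]: N:empty,E:wait,S:empty,W:wait | queues: N=0 E=2 S=0 W=1
Cars crossed by step 3: 1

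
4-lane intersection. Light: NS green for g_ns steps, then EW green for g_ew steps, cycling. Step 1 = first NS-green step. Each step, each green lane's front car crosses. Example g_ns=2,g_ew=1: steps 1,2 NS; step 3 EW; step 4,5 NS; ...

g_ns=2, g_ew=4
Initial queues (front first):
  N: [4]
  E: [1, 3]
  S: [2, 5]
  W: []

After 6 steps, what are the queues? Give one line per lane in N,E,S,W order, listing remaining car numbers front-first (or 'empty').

Step 1 [NS]: N:car4-GO,E:wait,S:car2-GO,W:wait | queues: N=0 E=2 S=1 W=0
Step 2 [NS]: N:empty,E:wait,S:car5-GO,W:wait | queues: N=0 E=2 S=0 W=0
Step 3 [EW]: N:wait,E:car1-GO,S:wait,W:empty | queues: N=0 E=1 S=0 W=0
Step 4 [EW]: N:wait,E:car3-GO,S:wait,W:empty | queues: N=0 E=0 S=0 W=0

N: empty
E: empty
S: empty
W: empty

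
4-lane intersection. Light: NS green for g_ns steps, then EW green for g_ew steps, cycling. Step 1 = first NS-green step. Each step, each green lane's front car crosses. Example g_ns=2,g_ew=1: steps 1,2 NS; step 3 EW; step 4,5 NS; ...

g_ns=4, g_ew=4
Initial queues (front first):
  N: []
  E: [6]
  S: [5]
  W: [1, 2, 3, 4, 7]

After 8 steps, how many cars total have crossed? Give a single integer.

Answer: 6

Derivation:
Step 1 [NS]: N:empty,E:wait,S:car5-GO,W:wait | queues: N=0 E=1 S=0 W=5
Step 2 [NS]: N:empty,E:wait,S:empty,W:wait | queues: N=0 E=1 S=0 W=5
Step 3 [NS]: N:empty,E:wait,S:empty,W:wait | queues: N=0 E=1 S=0 W=5
Step 4 [NS]: N:empty,E:wait,S:empty,W:wait | queues: N=0 E=1 S=0 W=5
Step 5 [EW]: N:wait,E:car6-GO,S:wait,W:car1-GO | queues: N=0 E=0 S=0 W=4
Step 6 [EW]: N:wait,E:empty,S:wait,W:car2-GO | queues: N=0 E=0 S=0 W=3
Step 7 [EW]: N:wait,E:empty,S:wait,W:car3-GO | queues: N=0 E=0 S=0 W=2
Step 8 [EW]: N:wait,E:empty,S:wait,W:car4-GO | queues: N=0 E=0 S=0 W=1
Cars crossed by step 8: 6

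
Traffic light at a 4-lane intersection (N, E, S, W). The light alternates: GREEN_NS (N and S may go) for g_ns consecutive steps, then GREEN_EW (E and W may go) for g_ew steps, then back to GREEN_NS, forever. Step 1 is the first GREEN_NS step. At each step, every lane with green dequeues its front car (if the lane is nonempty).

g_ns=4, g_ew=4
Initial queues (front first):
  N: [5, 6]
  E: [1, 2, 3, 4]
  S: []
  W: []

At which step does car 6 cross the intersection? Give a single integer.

Step 1 [NS]: N:car5-GO,E:wait,S:empty,W:wait | queues: N=1 E=4 S=0 W=0
Step 2 [NS]: N:car6-GO,E:wait,S:empty,W:wait | queues: N=0 E=4 S=0 W=0
Step 3 [NS]: N:empty,E:wait,S:empty,W:wait | queues: N=0 E=4 S=0 W=0
Step 4 [NS]: N:empty,E:wait,S:empty,W:wait | queues: N=0 E=4 S=0 W=0
Step 5 [EW]: N:wait,E:car1-GO,S:wait,W:empty | queues: N=0 E=3 S=0 W=0
Step 6 [EW]: N:wait,E:car2-GO,S:wait,W:empty | queues: N=0 E=2 S=0 W=0
Step 7 [EW]: N:wait,E:car3-GO,S:wait,W:empty | queues: N=0 E=1 S=0 W=0
Step 8 [EW]: N:wait,E:car4-GO,S:wait,W:empty | queues: N=0 E=0 S=0 W=0
Car 6 crosses at step 2

2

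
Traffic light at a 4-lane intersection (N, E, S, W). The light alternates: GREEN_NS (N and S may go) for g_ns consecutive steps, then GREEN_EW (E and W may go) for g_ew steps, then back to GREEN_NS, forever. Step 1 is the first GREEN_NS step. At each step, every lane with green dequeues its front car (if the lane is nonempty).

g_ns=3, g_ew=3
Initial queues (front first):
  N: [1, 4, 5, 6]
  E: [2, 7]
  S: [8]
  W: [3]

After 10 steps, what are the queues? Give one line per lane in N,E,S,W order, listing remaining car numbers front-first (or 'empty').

Step 1 [NS]: N:car1-GO,E:wait,S:car8-GO,W:wait | queues: N=3 E=2 S=0 W=1
Step 2 [NS]: N:car4-GO,E:wait,S:empty,W:wait | queues: N=2 E=2 S=0 W=1
Step 3 [NS]: N:car5-GO,E:wait,S:empty,W:wait | queues: N=1 E=2 S=0 W=1
Step 4 [EW]: N:wait,E:car2-GO,S:wait,W:car3-GO | queues: N=1 E=1 S=0 W=0
Step 5 [EW]: N:wait,E:car7-GO,S:wait,W:empty | queues: N=1 E=0 S=0 W=0
Step 6 [EW]: N:wait,E:empty,S:wait,W:empty | queues: N=1 E=0 S=0 W=0
Step 7 [NS]: N:car6-GO,E:wait,S:empty,W:wait | queues: N=0 E=0 S=0 W=0

N: empty
E: empty
S: empty
W: empty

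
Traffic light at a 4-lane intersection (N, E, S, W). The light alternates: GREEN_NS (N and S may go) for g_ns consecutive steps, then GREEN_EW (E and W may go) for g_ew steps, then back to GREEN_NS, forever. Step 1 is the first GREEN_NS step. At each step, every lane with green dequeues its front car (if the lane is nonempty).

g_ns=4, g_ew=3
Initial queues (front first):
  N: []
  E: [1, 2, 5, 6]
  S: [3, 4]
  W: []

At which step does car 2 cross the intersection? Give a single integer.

Step 1 [NS]: N:empty,E:wait,S:car3-GO,W:wait | queues: N=0 E=4 S=1 W=0
Step 2 [NS]: N:empty,E:wait,S:car4-GO,W:wait | queues: N=0 E=4 S=0 W=0
Step 3 [NS]: N:empty,E:wait,S:empty,W:wait | queues: N=0 E=4 S=0 W=0
Step 4 [NS]: N:empty,E:wait,S:empty,W:wait | queues: N=0 E=4 S=0 W=0
Step 5 [EW]: N:wait,E:car1-GO,S:wait,W:empty | queues: N=0 E=3 S=0 W=0
Step 6 [EW]: N:wait,E:car2-GO,S:wait,W:empty | queues: N=0 E=2 S=0 W=0
Step 7 [EW]: N:wait,E:car5-GO,S:wait,W:empty | queues: N=0 E=1 S=0 W=0
Step 8 [NS]: N:empty,E:wait,S:empty,W:wait | queues: N=0 E=1 S=0 W=0
Step 9 [NS]: N:empty,E:wait,S:empty,W:wait | queues: N=0 E=1 S=0 W=0
Step 10 [NS]: N:empty,E:wait,S:empty,W:wait | queues: N=0 E=1 S=0 W=0
Step 11 [NS]: N:empty,E:wait,S:empty,W:wait | queues: N=0 E=1 S=0 W=0
Step 12 [EW]: N:wait,E:car6-GO,S:wait,W:empty | queues: N=0 E=0 S=0 W=0
Car 2 crosses at step 6

6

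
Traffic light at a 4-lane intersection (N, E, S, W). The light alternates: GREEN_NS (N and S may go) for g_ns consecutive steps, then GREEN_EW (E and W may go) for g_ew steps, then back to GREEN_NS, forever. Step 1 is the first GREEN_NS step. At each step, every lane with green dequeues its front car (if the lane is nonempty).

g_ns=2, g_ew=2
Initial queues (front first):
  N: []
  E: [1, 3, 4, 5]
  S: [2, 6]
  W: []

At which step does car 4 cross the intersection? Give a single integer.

Step 1 [NS]: N:empty,E:wait,S:car2-GO,W:wait | queues: N=0 E=4 S=1 W=0
Step 2 [NS]: N:empty,E:wait,S:car6-GO,W:wait | queues: N=0 E=4 S=0 W=0
Step 3 [EW]: N:wait,E:car1-GO,S:wait,W:empty | queues: N=0 E=3 S=0 W=0
Step 4 [EW]: N:wait,E:car3-GO,S:wait,W:empty | queues: N=0 E=2 S=0 W=0
Step 5 [NS]: N:empty,E:wait,S:empty,W:wait | queues: N=0 E=2 S=0 W=0
Step 6 [NS]: N:empty,E:wait,S:empty,W:wait | queues: N=0 E=2 S=0 W=0
Step 7 [EW]: N:wait,E:car4-GO,S:wait,W:empty | queues: N=0 E=1 S=0 W=0
Step 8 [EW]: N:wait,E:car5-GO,S:wait,W:empty | queues: N=0 E=0 S=0 W=0
Car 4 crosses at step 7

7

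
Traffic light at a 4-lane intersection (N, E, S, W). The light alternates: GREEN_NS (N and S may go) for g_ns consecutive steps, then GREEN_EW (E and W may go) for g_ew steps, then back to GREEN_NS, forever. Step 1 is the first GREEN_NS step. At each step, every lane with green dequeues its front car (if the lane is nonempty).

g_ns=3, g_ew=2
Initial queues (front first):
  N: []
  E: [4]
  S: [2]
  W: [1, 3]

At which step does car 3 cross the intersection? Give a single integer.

Step 1 [NS]: N:empty,E:wait,S:car2-GO,W:wait | queues: N=0 E=1 S=0 W=2
Step 2 [NS]: N:empty,E:wait,S:empty,W:wait | queues: N=0 E=1 S=0 W=2
Step 3 [NS]: N:empty,E:wait,S:empty,W:wait | queues: N=0 E=1 S=0 W=2
Step 4 [EW]: N:wait,E:car4-GO,S:wait,W:car1-GO | queues: N=0 E=0 S=0 W=1
Step 5 [EW]: N:wait,E:empty,S:wait,W:car3-GO | queues: N=0 E=0 S=0 W=0
Car 3 crosses at step 5

5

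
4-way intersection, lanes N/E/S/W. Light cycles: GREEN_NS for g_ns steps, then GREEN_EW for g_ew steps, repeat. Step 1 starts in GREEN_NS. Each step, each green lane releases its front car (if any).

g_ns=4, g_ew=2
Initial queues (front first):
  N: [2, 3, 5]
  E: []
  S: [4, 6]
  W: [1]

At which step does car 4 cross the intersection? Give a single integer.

Step 1 [NS]: N:car2-GO,E:wait,S:car4-GO,W:wait | queues: N=2 E=0 S=1 W=1
Step 2 [NS]: N:car3-GO,E:wait,S:car6-GO,W:wait | queues: N=1 E=0 S=0 W=1
Step 3 [NS]: N:car5-GO,E:wait,S:empty,W:wait | queues: N=0 E=0 S=0 W=1
Step 4 [NS]: N:empty,E:wait,S:empty,W:wait | queues: N=0 E=0 S=0 W=1
Step 5 [EW]: N:wait,E:empty,S:wait,W:car1-GO | queues: N=0 E=0 S=0 W=0
Car 4 crosses at step 1

1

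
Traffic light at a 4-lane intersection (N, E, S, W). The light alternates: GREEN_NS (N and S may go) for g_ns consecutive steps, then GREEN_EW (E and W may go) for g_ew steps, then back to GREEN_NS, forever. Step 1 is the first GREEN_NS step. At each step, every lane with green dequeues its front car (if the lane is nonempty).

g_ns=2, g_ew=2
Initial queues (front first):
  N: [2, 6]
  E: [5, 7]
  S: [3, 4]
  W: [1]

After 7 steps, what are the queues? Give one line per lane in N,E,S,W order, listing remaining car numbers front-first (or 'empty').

Step 1 [NS]: N:car2-GO,E:wait,S:car3-GO,W:wait | queues: N=1 E=2 S=1 W=1
Step 2 [NS]: N:car6-GO,E:wait,S:car4-GO,W:wait | queues: N=0 E=2 S=0 W=1
Step 3 [EW]: N:wait,E:car5-GO,S:wait,W:car1-GO | queues: N=0 E=1 S=0 W=0
Step 4 [EW]: N:wait,E:car7-GO,S:wait,W:empty | queues: N=0 E=0 S=0 W=0

N: empty
E: empty
S: empty
W: empty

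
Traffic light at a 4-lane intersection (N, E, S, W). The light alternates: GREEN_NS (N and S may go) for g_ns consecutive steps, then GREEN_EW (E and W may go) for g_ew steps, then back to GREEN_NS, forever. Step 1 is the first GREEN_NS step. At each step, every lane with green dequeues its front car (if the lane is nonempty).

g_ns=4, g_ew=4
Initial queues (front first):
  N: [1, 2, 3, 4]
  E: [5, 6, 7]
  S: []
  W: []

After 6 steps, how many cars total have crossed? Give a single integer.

Answer: 6

Derivation:
Step 1 [NS]: N:car1-GO,E:wait,S:empty,W:wait | queues: N=3 E=3 S=0 W=0
Step 2 [NS]: N:car2-GO,E:wait,S:empty,W:wait | queues: N=2 E=3 S=0 W=0
Step 3 [NS]: N:car3-GO,E:wait,S:empty,W:wait | queues: N=1 E=3 S=0 W=0
Step 4 [NS]: N:car4-GO,E:wait,S:empty,W:wait | queues: N=0 E=3 S=0 W=0
Step 5 [EW]: N:wait,E:car5-GO,S:wait,W:empty | queues: N=0 E=2 S=0 W=0
Step 6 [EW]: N:wait,E:car6-GO,S:wait,W:empty | queues: N=0 E=1 S=0 W=0
Cars crossed by step 6: 6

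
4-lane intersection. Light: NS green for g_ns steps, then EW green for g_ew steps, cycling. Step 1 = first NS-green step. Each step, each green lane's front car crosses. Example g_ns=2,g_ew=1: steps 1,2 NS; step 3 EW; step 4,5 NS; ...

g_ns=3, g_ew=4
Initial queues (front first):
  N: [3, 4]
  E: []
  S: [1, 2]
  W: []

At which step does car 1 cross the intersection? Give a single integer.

Step 1 [NS]: N:car3-GO,E:wait,S:car1-GO,W:wait | queues: N=1 E=0 S=1 W=0
Step 2 [NS]: N:car4-GO,E:wait,S:car2-GO,W:wait | queues: N=0 E=0 S=0 W=0
Car 1 crosses at step 1

1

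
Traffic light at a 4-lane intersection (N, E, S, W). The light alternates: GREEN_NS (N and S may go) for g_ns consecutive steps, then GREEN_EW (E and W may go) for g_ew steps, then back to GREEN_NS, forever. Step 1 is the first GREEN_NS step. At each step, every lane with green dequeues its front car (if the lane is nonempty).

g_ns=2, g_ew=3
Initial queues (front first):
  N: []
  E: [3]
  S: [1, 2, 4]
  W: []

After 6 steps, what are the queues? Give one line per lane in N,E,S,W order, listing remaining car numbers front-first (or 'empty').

Step 1 [NS]: N:empty,E:wait,S:car1-GO,W:wait | queues: N=0 E=1 S=2 W=0
Step 2 [NS]: N:empty,E:wait,S:car2-GO,W:wait | queues: N=0 E=1 S=1 W=0
Step 3 [EW]: N:wait,E:car3-GO,S:wait,W:empty | queues: N=0 E=0 S=1 W=0
Step 4 [EW]: N:wait,E:empty,S:wait,W:empty | queues: N=0 E=0 S=1 W=0
Step 5 [EW]: N:wait,E:empty,S:wait,W:empty | queues: N=0 E=0 S=1 W=0
Step 6 [NS]: N:empty,E:wait,S:car4-GO,W:wait | queues: N=0 E=0 S=0 W=0

N: empty
E: empty
S: empty
W: empty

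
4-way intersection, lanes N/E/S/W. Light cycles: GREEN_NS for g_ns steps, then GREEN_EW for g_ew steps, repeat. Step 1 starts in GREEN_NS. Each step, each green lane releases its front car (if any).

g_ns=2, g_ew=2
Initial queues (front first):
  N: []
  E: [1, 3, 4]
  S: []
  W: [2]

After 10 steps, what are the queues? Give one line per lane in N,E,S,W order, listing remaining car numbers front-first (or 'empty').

Step 1 [NS]: N:empty,E:wait,S:empty,W:wait | queues: N=0 E=3 S=0 W=1
Step 2 [NS]: N:empty,E:wait,S:empty,W:wait | queues: N=0 E=3 S=0 W=1
Step 3 [EW]: N:wait,E:car1-GO,S:wait,W:car2-GO | queues: N=0 E=2 S=0 W=0
Step 4 [EW]: N:wait,E:car3-GO,S:wait,W:empty | queues: N=0 E=1 S=0 W=0
Step 5 [NS]: N:empty,E:wait,S:empty,W:wait | queues: N=0 E=1 S=0 W=0
Step 6 [NS]: N:empty,E:wait,S:empty,W:wait | queues: N=0 E=1 S=0 W=0
Step 7 [EW]: N:wait,E:car4-GO,S:wait,W:empty | queues: N=0 E=0 S=0 W=0

N: empty
E: empty
S: empty
W: empty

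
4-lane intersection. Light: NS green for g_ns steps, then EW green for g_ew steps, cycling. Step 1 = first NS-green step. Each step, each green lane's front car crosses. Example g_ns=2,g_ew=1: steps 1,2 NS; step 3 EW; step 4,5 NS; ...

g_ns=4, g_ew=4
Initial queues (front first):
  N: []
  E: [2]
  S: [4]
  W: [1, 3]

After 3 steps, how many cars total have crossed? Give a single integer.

Answer: 1

Derivation:
Step 1 [NS]: N:empty,E:wait,S:car4-GO,W:wait | queues: N=0 E=1 S=0 W=2
Step 2 [NS]: N:empty,E:wait,S:empty,W:wait | queues: N=0 E=1 S=0 W=2
Step 3 [NS]: N:empty,E:wait,S:empty,W:wait | queues: N=0 E=1 S=0 W=2
Cars crossed by step 3: 1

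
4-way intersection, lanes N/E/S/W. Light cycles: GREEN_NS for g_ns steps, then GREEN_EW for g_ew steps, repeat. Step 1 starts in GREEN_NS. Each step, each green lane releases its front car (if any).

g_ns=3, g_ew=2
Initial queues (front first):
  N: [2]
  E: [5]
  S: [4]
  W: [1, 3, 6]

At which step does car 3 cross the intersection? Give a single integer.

Step 1 [NS]: N:car2-GO,E:wait,S:car4-GO,W:wait | queues: N=0 E=1 S=0 W=3
Step 2 [NS]: N:empty,E:wait,S:empty,W:wait | queues: N=0 E=1 S=0 W=3
Step 3 [NS]: N:empty,E:wait,S:empty,W:wait | queues: N=0 E=1 S=0 W=3
Step 4 [EW]: N:wait,E:car5-GO,S:wait,W:car1-GO | queues: N=0 E=0 S=0 W=2
Step 5 [EW]: N:wait,E:empty,S:wait,W:car3-GO | queues: N=0 E=0 S=0 W=1
Step 6 [NS]: N:empty,E:wait,S:empty,W:wait | queues: N=0 E=0 S=0 W=1
Step 7 [NS]: N:empty,E:wait,S:empty,W:wait | queues: N=0 E=0 S=0 W=1
Step 8 [NS]: N:empty,E:wait,S:empty,W:wait | queues: N=0 E=0 S=0 W=1
Step 9 [EW]: N:wait,E:empty,S:wait,W:car6-GO | queues: N=0 E=0 S=0 W=0
Car 3 crosses at step 5

5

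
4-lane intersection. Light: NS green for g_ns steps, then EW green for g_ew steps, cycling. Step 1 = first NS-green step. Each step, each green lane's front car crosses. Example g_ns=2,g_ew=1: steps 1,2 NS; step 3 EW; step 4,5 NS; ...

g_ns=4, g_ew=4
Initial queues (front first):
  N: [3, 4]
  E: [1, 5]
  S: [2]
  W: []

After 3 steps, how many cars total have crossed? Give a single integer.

Answer: 3

Derivation:
Step 1 [NS]: N:car3-GO,E:wait,S:car2-GO,W:wait | queues: N=1 E=2 S=0 W=0
Step 2 [NS]: N:car4-GO,E:wait,S:empty,W:wait | queues: N=0 E=2 S=0 W=0
Step 3 [NS]: N:empty,E:wait,S:empty,W:wait | queues: N=0 E=2 S=0 W=0
Cars crossed by step 3: 3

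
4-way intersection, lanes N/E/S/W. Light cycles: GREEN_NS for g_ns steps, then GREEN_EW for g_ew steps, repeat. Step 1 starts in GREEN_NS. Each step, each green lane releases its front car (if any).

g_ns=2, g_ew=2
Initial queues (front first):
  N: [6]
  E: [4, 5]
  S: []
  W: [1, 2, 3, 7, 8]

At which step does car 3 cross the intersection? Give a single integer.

Step 1 [NS]: N:car6-GO,E:wait,S:empty,W:wait | queues: N=0 E=2 S=0 W=5
Step 2 [NS]: N:empty,E:wait,S:empty,W:wait | queues: N=0 E=2 S=0 W=5
Step 3 [EW]: N:wait,E:car4-GO,S:wait,W:car1-GO | queues: N=0 E=1 S=0 W=4
Step 4 [EW]: N:wait,E:car5-GO,S:wait,W:car2-GO | queues: N=0 E=0 S=0 W=3
Step 5 [NS]: N:empty,E:wait,S:empty,W:wait | queues: N=0 E=0 S=0 W=3
Step 6 [NS]: N:empty,E:wait,S:empty,W:wait | queues: N=0 E=0 S=0 W=3
Step 7 [EW]: N:wait,E:empty,S:wait,W:car3-GO | queues: N=0 E=0 S=0 W=2
Step 8 [EW]: N:wait,E:empty,S:wait,W:car7-GO | queues: N=0 E=0 S=0 W=1
Step 9 [NS]: N:empty,E:wait,S:empty,W:wait | queues: N=0 E=0 S=0 W=1
Step 10 [NS]: N:empty,E:wait,S:empty,W:wait | queues: N=0 E=0 S=0 W=1
Step 11 [EW]: N:wait,E:empty,S:wait,W:car8-GO | queues: N=0 E=0 S=0 W=0
Car 3 crosses at step 7

7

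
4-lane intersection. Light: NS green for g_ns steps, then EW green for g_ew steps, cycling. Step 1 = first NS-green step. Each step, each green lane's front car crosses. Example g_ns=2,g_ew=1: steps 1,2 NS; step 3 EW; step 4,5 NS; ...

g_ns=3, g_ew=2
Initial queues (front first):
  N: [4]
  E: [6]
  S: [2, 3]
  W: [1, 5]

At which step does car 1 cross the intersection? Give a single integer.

Step 1 [NS]: N:car4-GO,E:wait,S:car2-GO,W:wait | queues: N=0 E=1 S=1 W=2
Step 2 [NS]: N:empty,E:wait,S:car3-GO,W:wait | queues: N=0 E=1 S=0 W=2
Step 3 [NS]: N:empty,E:wait,S:empty,W:wait | queues: N=0 E=1 S=0 W=2
Step 4 [EW]: N:wait,E:car6-GO,S:wait,W:car1-GO | queues: N=0 E=0 S=0 W=1
Step 5 [EW]: N:wait,E:empty,S:wait,W:car5-GO | queues: N=0 E=0 S=0 W=0
Car 1 crosses at step 4

4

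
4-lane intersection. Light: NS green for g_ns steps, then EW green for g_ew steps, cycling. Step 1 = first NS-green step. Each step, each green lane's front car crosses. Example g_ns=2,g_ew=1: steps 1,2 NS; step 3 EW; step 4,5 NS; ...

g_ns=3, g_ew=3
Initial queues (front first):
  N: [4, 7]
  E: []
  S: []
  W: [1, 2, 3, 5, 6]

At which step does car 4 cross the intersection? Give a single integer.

Step 1 [NS]: N:car4-GO,E:wait,S:empty,W:wait | queues: N=1 E=0 S=0 W=5
Step 2 [NS]: N:car7-GO,E:wait,S:empty,W:wait | queues: N=0 E=0 S=0 W=5
Step 3 [NS]: N:empty,E:wait,S:empty,W:wait | queues: N=0 E=0 S=0 W=5
Step 4 [EW]: N:wait,E:empty,S:wait,W:car1-GO | queues: N=0 E=0 S=0 W=4
Step 5 [EW]: N:wait,E:empty,S:wait,W:car2-GO | queues: N=0 E=0 S=0 W=3
Step 6 [EW]: N:wait,E:empty,S:wait,W:car3-GO | queues: N=0 E=0 S=0 W=2
Step 7 [NS]: N:empty,E:wait,S:empty,W:wait | queues: N=0 E=0 S=0 W=2
Step 8 [NS]: N:empty,E:wait,S:empty,W:wait | queues: N=0 E=0 S=0 W=2
Step 9 [NS]: N:empty,E:wait,S:empty,W:wait | queues: N=0 E=0 S=0 W=2
Step 10 [EW]: N:wait,E:empty,S:wait,W:car5-GO | queues: N=0 E=0 S=0 W=1
Step 11 [EW]: N:wait,E:empty,S:wait,W:car6-GO | queues: N=0 E=0 S=0 W=0
Car 4 crosses at step 1

1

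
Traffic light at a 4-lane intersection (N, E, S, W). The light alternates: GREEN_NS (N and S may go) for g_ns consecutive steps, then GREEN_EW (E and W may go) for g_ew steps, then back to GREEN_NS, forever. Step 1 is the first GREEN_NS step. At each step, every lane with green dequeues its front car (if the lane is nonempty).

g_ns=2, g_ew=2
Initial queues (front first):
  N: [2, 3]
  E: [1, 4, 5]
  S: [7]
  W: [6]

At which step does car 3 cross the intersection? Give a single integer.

Step 1 [NS]: N:car2-GO,E:wait,S:car7-GO,W:wait | queues: N=1 E=3 S=0 W=1
Step 2 [NS]: N:car3-GO,E:wait,S:empty,W:wait | queues: N=0 E=3 S=0 W=1
Step 3 [EW]: N:wait,E:car1-GO,S:wait,W:car6-GO | queues: N=0 E=2 S=0 W=0
Step 4 [EW]: N:wait,E:car4-GO,S:wait,W:empty | queues: N=0 E=1 S=0 W=0
Step 5 [NS]: N:empty,E:wait,S:empty,W:wait | queues: N=0 E=1 S=0 W=0
Step 6 [NS]: N:empty,E:wait,S:empty,W:wait | queues: N=0 E=1 S=0 W=0
Step 7 [EW]: N:wait,E:car5-GO,S:wait,W:empty | queues: N=0 E=0 S=0 W=0
Car 3 crosses at step 2

2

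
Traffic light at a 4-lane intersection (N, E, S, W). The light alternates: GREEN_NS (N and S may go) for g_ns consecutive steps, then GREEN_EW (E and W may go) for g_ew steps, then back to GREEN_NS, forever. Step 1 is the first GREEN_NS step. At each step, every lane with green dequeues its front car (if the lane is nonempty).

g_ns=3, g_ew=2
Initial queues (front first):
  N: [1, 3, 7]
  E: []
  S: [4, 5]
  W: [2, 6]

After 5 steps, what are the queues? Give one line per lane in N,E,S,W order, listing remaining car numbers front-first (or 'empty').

Step 1 [NS]: N:car1-GO,E:wait,S:car4-GO,W:wait | queues: N=2 E=0 S=1 W=2
Step 2 [NS]: N:car3-GO,E:wait,S:car5-GO,W:wait | queues: N=1 E=0 S=0 W=2
Step 3 [NS]: N:car7-GO,E:wait,S:empty,W:wait | queues: N=0 E=0 S=0 W=2
Step 4 [EW]: N:wait,E:empty,S:wait,W:car2-GO | queues: N=0 E=0 S=0 W=1
Step 5 [EW]: N:wait,E:empty,S:wait,W:car6-GO | queues: N=0 E=0 S=0 W=0

N: empty
E: empty
S: empty
W: empty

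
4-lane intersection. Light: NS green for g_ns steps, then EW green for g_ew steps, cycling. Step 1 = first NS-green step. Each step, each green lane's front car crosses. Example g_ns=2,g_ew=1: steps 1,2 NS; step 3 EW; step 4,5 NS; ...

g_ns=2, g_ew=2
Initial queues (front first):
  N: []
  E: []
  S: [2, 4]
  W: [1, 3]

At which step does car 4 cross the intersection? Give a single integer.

Step 1 [NS]: N:empty,E:wait,S:car2-GO,W:wait | queues: N=0 E=0 S=1 W=2
Step 2 [NS]: N:empty,E:wait,S:car4-GO,W:wait | queues: N=0 E=0 S=0 W=2
Step 3 [EW]: N:wait,E:empty,S:wait,W:car1-GO | queues: N=0 E=0 S=0 W=1
Step 4 [EW]: N:wait,E:empty,S:wait,W:car3-GO | queues: N=0 E=0 S=0 W=0
Car 4 crosses at step 2

2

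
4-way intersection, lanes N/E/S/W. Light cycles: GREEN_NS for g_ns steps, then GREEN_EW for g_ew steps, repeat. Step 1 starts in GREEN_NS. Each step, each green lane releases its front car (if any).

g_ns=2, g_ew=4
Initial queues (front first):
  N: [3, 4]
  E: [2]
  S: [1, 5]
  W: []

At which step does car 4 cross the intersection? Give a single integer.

Step 1 [NS]: N:car3-GO,E:wait,S:car1-GO,W:wait | queues: N=1 E=1 S=1 W=0
Step 2 [NS]: N:car4-GO,E:wait,S:car5-GO,W:wait | queues: N=0 E=1 S=0 W=0
Step 3 [EW]: N:wait,E:car2-GO,S:wait,W:empty | queues: N=0 E=0 S=0 W=0
Car 4 crosses at step 2

2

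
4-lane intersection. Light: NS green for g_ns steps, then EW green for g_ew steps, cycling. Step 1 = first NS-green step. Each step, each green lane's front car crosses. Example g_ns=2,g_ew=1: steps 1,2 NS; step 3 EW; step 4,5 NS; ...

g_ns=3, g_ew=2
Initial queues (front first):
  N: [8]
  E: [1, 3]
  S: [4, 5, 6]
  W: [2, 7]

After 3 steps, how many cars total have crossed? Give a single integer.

Answer: 4

Derivation:
Step 1 [NS]: N:car8-GO,E:wait,S:car4-GO,W:wait | queues: N=0 E=2 S=2 W=2
Step 2 [NS]: N:empty,E:wait,S:car5-GO,W:wait | queues: N=0 E=2 S=1 W=2
Step 3 [NS]: N:empty,E:wait,S:car6-GO,W:wait | queues: N=0 E=2 S=0 W=2
Cars crossed by step 3: 4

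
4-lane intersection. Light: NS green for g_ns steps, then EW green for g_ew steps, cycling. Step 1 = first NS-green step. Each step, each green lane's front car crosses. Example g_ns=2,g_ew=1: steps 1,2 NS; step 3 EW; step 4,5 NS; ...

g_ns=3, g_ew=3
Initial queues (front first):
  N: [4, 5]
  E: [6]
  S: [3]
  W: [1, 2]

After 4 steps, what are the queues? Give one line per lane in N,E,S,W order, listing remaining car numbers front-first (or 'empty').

Step 1 [NS]: N:car4-GO,E:wait,S:car3-GO,W:wait | queues: N=1 E=1 S=0 W=2
Step 2 [NS]: N:car5-GO,E:wait,S:empty,W:wait | queues: N=0 E=1 S=0 W=2
Step 3 [NS]: N:empty,E:wait,S:empty,W:wait | queues: N=0 E=1 S=0 W=2
Step 4 [EW]: N:wait,E:car6-GO,S:wait,W:car1-GO | queues: N=0 E=0 S=0 W=1

N: empty
E: empty
S: empty
W: 2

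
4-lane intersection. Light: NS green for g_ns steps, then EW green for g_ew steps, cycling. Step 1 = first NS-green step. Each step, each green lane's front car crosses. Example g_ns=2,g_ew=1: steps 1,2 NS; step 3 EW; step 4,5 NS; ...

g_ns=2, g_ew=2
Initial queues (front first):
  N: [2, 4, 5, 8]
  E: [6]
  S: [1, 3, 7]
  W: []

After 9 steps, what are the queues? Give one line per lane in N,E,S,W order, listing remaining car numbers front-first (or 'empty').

Step 1 [NS]: N:car2-GO,E:wait,S:car1-GO,W:wait | queues: N=3 E=1 S=2 W=0
Step 2 [NS]: N:car4-GO,E:wait,S:car3-GO,W:wait | queues: N=2 E=1 S=1 W=0
Step 3 [EW]: N:wait,E:car6-GO,S:wait,W:empty | queues: N=2 E=0 S=1 W=0
Step 4 [EW]: N:wait,E:empty,S:wait,W:empty | queues: N=2 E=0 S=1 W=0
Step 5 [NS]: N:car5-GO,E:wait,S:car7-GO,W:wait | queues: N=1 E=0 S=0 W=0
Step 6 [NS]: N:car8-GO,E:wait,S:empty,W:wait | queues: N=0 E=0 S=0 W=0

N: empty
E: empty
S: empty
W: empty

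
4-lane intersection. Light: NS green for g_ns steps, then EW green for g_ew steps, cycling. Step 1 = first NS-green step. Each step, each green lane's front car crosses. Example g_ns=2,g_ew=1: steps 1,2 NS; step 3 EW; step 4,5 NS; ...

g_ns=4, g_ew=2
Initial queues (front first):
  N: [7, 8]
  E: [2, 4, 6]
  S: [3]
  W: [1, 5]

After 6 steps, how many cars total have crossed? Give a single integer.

Answer: 7

Derivation:
Step 1 [NS]: N:car7-GO,E:wait,S:car3-GO,W:wait | queues: N=1 E=3 S=0 W=2
Step 2 [NS]: N:car8-GO,E:wait,S:empty,W:wait | queues: N=0 E=3 S=0 W=2
Step 3 [NS]: N:empty,E:wait,S:empty,W:wait | queues: N=0 E=3 S=0 W=2
Step 4 [NS]: N:empty,E:wait,S:empty,W:wait | queues: N=0 E=3 S=0 W=2
Step 5 [EW]: N:wait,E:car2-GO,S:wait,W:car1-GO | queues: N=0 E=2 S=0 W=1
Step 6 [EW]: N:wait,E:car4-GO,S:wait,W:car5-GO | queues: N=0 E=1 S=0 W=0
Cars crossed by step 6: 7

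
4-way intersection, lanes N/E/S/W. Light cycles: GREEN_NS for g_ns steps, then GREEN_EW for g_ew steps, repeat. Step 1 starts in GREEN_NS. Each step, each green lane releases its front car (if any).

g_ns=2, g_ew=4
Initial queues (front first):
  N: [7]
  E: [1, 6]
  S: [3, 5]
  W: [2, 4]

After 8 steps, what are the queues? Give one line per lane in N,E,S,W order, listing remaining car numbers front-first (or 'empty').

Step 1 [NS]: N:car7-GO,E:wait,S:car3-GO,W:wait | queues: N=0 E=2 S=1 W=2
Step 2 [NS]: N:empty,E:wait,S:car5-GO,W:wait | queues: N=0 E=2 S=0 W=2
Step 3 [EW]: N:wait,E:car1-GO,S:wait,W:car2-GO | queues: N=0 E=1 S=0 W=1
Step 4 [EW]: N:wait,E:car6-GO,S:wait,W:car4-GO | queues: N=0 E=0 S=0 W=0

N: empty
E: empty
S: empty
W: empty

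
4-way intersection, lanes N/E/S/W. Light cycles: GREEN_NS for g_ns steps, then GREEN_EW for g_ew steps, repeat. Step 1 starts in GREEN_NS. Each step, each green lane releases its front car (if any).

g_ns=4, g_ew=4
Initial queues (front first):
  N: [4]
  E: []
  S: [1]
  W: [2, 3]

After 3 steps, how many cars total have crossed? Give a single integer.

Step 1 [NS]: N:car4-GO,E:wait,S:car1-GO,W:wait | queues: N=0 E=0 S=0 W=2
Step 2 [NS]: N:empty,E:wait,S:empty,W:wait | queues: N=0 E=0 S=0 W=2
Step 3 [NS]: N:empty,E:wait,S:empty,W:wait | queues: N=0 E=0 S=0 W=2
Cars crossed by step 3: 2

Answer: 2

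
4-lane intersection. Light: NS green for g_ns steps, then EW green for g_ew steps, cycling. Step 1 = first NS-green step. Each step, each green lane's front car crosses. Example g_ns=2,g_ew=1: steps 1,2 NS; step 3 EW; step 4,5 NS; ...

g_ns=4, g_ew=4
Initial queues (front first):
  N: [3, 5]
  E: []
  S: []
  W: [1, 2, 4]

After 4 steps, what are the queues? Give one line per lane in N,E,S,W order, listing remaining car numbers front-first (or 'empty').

Step 1 [NS]: N:car3-GO,E:wait,S:empty,W:wait | queues: N=1 E=0 S=0 W=3
Step 2 [NS]: N:car5-GO,E:wait,S:empty,W:wait | queues: N=0 E=0 S=0 W=3
Step 3 [NS]: N:empty,E:wait,S:empty,W:wait | queues: N=0 E=0 S=0 W=3
Step 4 [NS]: N:empty,E:wait,S:empty,W:wait | queues: N=0 E=0 S=0 W=3

N: empty
E: empty
S: empty
W: 1 2 4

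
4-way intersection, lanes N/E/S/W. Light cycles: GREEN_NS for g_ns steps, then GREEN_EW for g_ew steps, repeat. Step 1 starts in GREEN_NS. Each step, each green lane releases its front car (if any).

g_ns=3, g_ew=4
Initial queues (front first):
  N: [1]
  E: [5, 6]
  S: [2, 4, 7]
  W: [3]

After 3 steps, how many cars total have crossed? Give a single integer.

Step 1 [NS]: N:car1-GO,E:wait,S:car2-GO,W:wait | queues: N=0 E=2 S=2 W=1
Step 2 [NS]: N:empty,E:wait,S:car4-GO,W:wait | queues: N=0 E=2 S=1 W=1
Step 3 [NS]: N:empty,E:wait,S:car7-GO,W:wait | queues: N=0 E=2 S=0 W=1
Cars crossed by step 3: 4

Answer: 4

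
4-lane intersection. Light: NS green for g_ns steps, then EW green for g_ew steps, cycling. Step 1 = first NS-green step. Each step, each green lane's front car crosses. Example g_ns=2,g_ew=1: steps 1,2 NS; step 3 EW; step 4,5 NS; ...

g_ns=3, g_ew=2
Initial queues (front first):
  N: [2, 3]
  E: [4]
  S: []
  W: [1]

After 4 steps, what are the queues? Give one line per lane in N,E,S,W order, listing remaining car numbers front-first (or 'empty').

Step 1 [NS]: N:car2-GO,E:wait,S:empty,W:wait | queues: N=1 E=1 S=0 W=1
Step 2 [NS]: N:car3-GO,E:wait,S:empty,W:wait | queues: N=0 E=1 S=0 W=1
Step 3 [NS]: N:empty,E:wait,S:empty,W:wait | queues: N=0 E=1 S=0 W=1
Step 4 [EW]: N:wait,E:car4-GO,S:wait,W:car1-GO | queues: N=0 E=0 S=0 W=0

N: empty
E: empty
S: empty
W: empty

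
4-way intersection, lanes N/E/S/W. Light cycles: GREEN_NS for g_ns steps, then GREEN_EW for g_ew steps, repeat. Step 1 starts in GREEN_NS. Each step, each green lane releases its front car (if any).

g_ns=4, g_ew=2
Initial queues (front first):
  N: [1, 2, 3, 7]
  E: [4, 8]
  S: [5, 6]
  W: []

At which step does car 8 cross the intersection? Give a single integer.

Step 1 [NS]: N:car1-GO,E:wait,S:car5-GO,W:wait | queues: N=3 E=2 S=1 W=0
Step 2 [NS]: N:car2-GO,E:wait,S:car6-GO,W:wait | queues: N=2 E=2 S=0 W=0
Step 3 [NS]: N:car3-GO,E:wait,S:empty,W:wait | queues: N=1 E=2 S=0 W=0
Step 4 [NS]: N:car7-GO,E:wait,S:empty,W:wait | queues: N=0 E=2 S=0 W=0
Step 5 [EW]: N:wait,E:car4-GO,S:wait,W:empty | queues: N=0 E=1 S=0 W=0
Step 6 [EW]: N:wait,E:car8-GO,S:wait,W:empty | queues: N=0 E=0 S=0 W=0
Car 8 crosses at step 6

6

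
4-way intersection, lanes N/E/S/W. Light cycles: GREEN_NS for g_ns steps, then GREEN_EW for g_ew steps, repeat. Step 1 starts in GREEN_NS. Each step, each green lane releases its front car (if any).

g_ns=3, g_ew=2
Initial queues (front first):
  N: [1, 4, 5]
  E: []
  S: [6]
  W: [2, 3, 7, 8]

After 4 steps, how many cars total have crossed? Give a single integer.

Step 1 [NS]: N:car1-GO,E:wait,S:car6-GO,W:wait | queues: N=2 E=0 S=0 W=4
Step 2 [NS]: N:car4-GO,E:wait,S:empty,W:wait | queues: N=1 E=0 S=0 W=4
Step 3 [NS]: N:car5-GO,E:wait,S:empty,W:wait | queues: N=0 E=0 S=0 W=4
Step 4 [EW]: N:wait,E:empty,S:wait,W:car2-GO | queues: N=0 E=0 S=0 W=3
Cars crossed by step 4: 5

Answer: 5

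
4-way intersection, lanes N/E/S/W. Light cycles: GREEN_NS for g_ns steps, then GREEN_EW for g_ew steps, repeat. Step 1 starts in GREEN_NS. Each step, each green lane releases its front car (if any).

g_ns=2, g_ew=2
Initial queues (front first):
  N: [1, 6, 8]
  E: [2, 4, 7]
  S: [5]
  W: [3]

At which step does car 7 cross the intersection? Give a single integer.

Step 1 [NS]: N:car1-GO,E:wait,S:car5-GO,W:wait | queues: N=2 E=3 S=0 W=1
Step 2 [NS]: N:car6-GO,E:wait,S:empty,W:wait | queues: N=1 E=3 S=0 W=1
Step 3 [EW]: N:wait,E:car2-GO,S:wait,W:car3-GO | queues: N=1 E=2 S=0 W=0
Step 4 [EW]: N:wait,E:car4-GO,S:wait,W:empty | queues: N=1 E=1 S=0 W=0
Step 5 [NS]: N:car8-GO,E:wait,S:empty,W:wait | queues: N=0 E=1 S=0 W=0
Step 6 [NS]: N:empty,E:wait,S:empty,W:wait | queues: N=0 E=1 S=0 W=0
Step 7 [EW]: N:wait,E:car7-GO,S:wait,W:empty | queues: N=0 E=0 S=0 W=0
Car 7 crosses at step 7

7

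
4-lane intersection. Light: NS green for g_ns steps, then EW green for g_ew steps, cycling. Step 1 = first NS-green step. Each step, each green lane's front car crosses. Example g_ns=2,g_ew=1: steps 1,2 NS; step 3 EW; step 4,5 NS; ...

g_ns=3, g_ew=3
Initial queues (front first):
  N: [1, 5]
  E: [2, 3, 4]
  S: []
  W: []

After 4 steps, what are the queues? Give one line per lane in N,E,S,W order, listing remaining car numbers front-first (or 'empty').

Step 1 [NS]: N:car1-GO,E:wait,S:empty,W:wait | queues: N=1 E=3 S=0 W=0
Step 2 [NS]: N:car5-GO,E:wait,S:empty,W:wait | queues: N=0 E=3 S=0 W=0
Step 3 [NS]: N:empty,E:wait,S:empty,W:wait | queues: N=0 E=3 S=0 W=0
Step 4 [EW]: N:wait,E:car2-GO,S:wait,W:empty | queues: N=0 E=2 S=0 W=0

N: empty
E: 3 4
S: empty
W: empty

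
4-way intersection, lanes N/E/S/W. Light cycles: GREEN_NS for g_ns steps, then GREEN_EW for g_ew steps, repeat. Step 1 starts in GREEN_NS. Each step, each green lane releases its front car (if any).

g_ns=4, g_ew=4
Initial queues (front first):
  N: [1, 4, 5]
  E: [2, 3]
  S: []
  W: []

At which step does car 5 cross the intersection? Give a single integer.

Step 1 [NS]: N:car1-GO,E:wait,S:empty,W:wait | queues: N=2 E=2 S=0 W=0
Step 2 [NS]: N:car4-GO,E:wait,S:empty,W:wait | queues: N=1 E=2 S=0 W=0
Step 3 [NS]: N:car5-GO,E:wait,S:empty,W:wait | queues: N=0 E=2 S=0 W=0
Step 4 [NS]: N:empty,E:wait,S:empty,W:wait | queues: N=0 E=2 S=0 W=0
Step 5 [EW]: N:wait,E:car2-GO,S:wait,W:empty | queues: N=0 E=1 S=0 W=0
Step 6 [EW]: N:wait,E:car3-GO,S:wait,W:empty | queues: N=0 E=0 S=0 W=0
Car 5 crosses at step 3

3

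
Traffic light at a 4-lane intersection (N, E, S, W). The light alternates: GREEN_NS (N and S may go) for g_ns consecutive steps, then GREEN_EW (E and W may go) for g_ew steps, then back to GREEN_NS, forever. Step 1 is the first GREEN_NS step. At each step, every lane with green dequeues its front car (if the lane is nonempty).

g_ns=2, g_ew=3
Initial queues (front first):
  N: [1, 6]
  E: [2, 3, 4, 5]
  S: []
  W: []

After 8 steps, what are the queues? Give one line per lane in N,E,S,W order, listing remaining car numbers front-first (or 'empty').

Step 1 [NS]: N:car1-GO,E:wait,S:empty,W:wait | queues: N=1 E=4 S=0 W=0
Step 2 [NS]: N:car6-GO,E:wait,S:empty,W:wait | queues: N=0 E=4 S=0 W=0
Step 3 [EW]: N:wait,E:car2-GO,S:wait,W:empty | queues: N=0 E=3 S=0 W=0
Step 4 [EW]: N:wait,E:car3-GO,S:wait,W:empty | queues: N=0 E=2 S=0 W=0
Step 5 [EW]: N:wait,E:car4-GO,S:wait,W:empty | queues: N=0 E=1 S=0 W=0
Step 6 [NS]: N:empty,E:wait,S:empty,W:wait | queues: N=0 E=1 S=0 W=0
Step 7 [NS]: N:empty,E:wait,S:empty,W:wait | queues: N=0 E=1 S=0 W=0
Step 8 [EW]: N:wait,E:car5-GO,S:wait,W:empty | queues: N=0 E=0 S=0 W=0

N: empty
E: empty
S: empty
W: empty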